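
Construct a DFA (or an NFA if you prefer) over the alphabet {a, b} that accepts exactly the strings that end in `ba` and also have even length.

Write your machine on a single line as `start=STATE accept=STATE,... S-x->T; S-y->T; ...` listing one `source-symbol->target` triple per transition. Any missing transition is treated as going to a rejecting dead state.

Run two small machines in parallel and take their product. One (3 states) tracks how much of the suffix `ba` has currently been matched; the other (2 states) tracks the input length modulo 2. Each combined state is a pair, one component from each; accept when both components accept. Minimizing collapses redundant product states.
With 4 states:
        a   b  
>  q0   q1  q2 
   q1   q0  q0 
   q2   q3  q0 
 * q3   q1  q2 
(> = start, * = accepting)

start=q0; accept=q3; q0-a->q1; q0-b->q2; q1-a->q0; q1-b->q0; q2-a->q3; q2-b->q0; q3-a->q1; q3-b->q2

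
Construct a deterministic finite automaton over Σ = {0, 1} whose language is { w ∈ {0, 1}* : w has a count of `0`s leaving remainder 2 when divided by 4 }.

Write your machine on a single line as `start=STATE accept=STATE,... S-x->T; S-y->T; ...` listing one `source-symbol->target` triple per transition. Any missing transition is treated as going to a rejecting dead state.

start=A; accept=C; A-0->B; A-1->A; B-0->C; B-1->B; C-0->D; C-1->C; D-0->A; D-1->D

Keep the running count of `0`s modulo 4: each `0` advances along the cycle A → B → C → D → A while other symbols loop. Accept at C.
       0  1 
>  A   B  A 
   B   C  B 
 * C   D  C 
   D   A  D 
(> = start, * = accepting)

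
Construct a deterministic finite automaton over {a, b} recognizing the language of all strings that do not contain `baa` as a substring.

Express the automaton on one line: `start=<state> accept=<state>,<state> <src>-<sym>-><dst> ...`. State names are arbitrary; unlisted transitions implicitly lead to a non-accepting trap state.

start=s0 accept=s0,s1,s2 s0-a->s0 s0-b->s1 s1-a->s2 s1-b->s1 s2-a->s3 s2-b->s1 s3-a->s3 s3-b->s3

This is the complement of 'contains `baa`'. Use the same substring-matching states — s0 through s3 holding how much of `baa` has just been matched — but flip the accepting set: everything except the trap s3 accepts.
4 states suffice.
        a   b  
>* s0   s0  s1 
 * s1   s2  s1 
 * s2   s3  s1 
   s3   s3  s3 
(> = start, * = accepting)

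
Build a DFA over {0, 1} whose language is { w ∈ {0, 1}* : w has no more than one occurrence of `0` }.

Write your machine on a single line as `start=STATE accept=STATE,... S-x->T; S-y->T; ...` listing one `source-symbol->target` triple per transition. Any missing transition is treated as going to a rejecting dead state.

Only the number of `0`s matters, and only up to 2. Make a chain A → B → C advanced by each `0` (with C absorbing); every other symbol self-loops. The accepting set is {A, B}.
3 states suffice.
       0  1 
>* A   B  A 
 * B   C  B 
   C   C  C 
(> = start, * = accepting)

start=A; accept=A,B; A-0->B; A-1->A; B-0->C; B-1->B; C-0->C; C-1->C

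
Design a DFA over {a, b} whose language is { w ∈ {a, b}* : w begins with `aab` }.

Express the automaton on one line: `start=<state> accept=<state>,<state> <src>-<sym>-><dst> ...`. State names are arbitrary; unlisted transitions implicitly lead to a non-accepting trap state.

Walk along `aab` while the input agrees: from S0 take `a` to S1, and so on. Any deviation drops to the rejecting sink S4. Once S3 is reached the prefix is confirmed and every continuation is accepted.
With 5 states:
        a   b  
>  S0   S1  S4 
   S1   S2  S4 
   S2   S4  S3 
 * S3   S3  S3 
   S4   S4  S4 
(> = start, * = accepting)

start=S0 accept=S3 S0-a->S1 S0-b->S4 S1-a->S2 S1-b->S4 S2-a->S4 S2-b->S3 S3-a->S3 S3-b->S3 S4-a->S4 S4-b->S4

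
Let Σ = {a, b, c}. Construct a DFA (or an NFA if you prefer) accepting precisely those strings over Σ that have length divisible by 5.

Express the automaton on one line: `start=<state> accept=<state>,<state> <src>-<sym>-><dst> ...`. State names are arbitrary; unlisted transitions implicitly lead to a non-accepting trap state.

start=S0 accept=S0 S0-a->S1 S0-b->S1 S0-c->S1 S1-a->S2 S1-b->S2 S1-c->S2 S2-a->S3 S2-b->S3 S2-c->S3 S3-a->S4 S3-b->S4 S3-c->S4 S4-a->S0 S4-b->S0 S4-c->S0

Only the length mod 5 matters, so use a 5-cycle: from any state, every input symbol moves to the next state, wrapping S4 back to S0. Mark S0 accepting.
A 5-state machine:
        a   b   c  
>* S0   S1  S1  S1 
   S1   S2  S2  S2 
   S2   S3  S3  S3 
   S3   S4  S4  S4 
   S4   S0  S0  S0 
(> = start, * = accepting)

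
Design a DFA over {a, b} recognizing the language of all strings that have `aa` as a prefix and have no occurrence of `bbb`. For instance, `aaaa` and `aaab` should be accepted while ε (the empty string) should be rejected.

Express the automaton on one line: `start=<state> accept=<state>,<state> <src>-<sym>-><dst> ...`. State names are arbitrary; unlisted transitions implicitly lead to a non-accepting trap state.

Run two small machines in parallel and take their product. One (4 states) tracks whether the input so far still matches the prefix `aa`; the other (4 states) tracks partial matches of the forbidden pattern `bbb`. Each combined state is a pair, one component from each; accept when both components accept. After merging equivalent states the machine shrinks.
A 6-state machine:
        a   b  
>  S0   S1  S2 
   S1   S3  S2 
   S2   S2  S2 
 * S3   S3  S4 
 * S4   S3  S5 
 * S5   S3  S2 
(> = start, * = accepting)

start=S0 accept=S3,S4,S5 S0-a->S1 S0-b->S2 S1-a->S3 S1-b->S2 S2-a->S2 S2-b->S2 S3-a->S3 S3-b->S4 S4-a->S3 S4-b->S5 S5-a->S3 S5-b->S2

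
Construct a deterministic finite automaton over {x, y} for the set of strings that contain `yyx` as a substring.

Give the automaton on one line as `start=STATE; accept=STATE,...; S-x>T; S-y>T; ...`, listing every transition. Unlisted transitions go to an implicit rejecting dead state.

States A..C record the length of the longest prefix of `yyx` that matches the current input suffix. Reaching D means `yyx` has been seen, and we stay there forever. Accept from D.
With 4 states:
       x  y 
>  A   A  B 
   B   A  C 
   C   D  C 
 * D   D  D 
(> = start, * = accepting)

start=A; accept=D; A-x>A; A-y>B; B-x>A; B-y>C; C-x>D; C-y>C; D-x>D; D-y>D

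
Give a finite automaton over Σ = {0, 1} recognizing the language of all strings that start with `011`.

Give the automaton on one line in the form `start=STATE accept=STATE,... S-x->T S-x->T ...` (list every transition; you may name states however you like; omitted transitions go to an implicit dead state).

Walk along `011` while the input agrees: from q0 take `0` to q1, and so on. Any deviation drops to the rejecting sink q4. Once q3 is reached the prefix is confirmed and every continuation is accepted.
With 5 states:
        0   1  
>  q0   q1  q4 
   q1   q4  q2 
   q2   q4  q3 
 * q3   q3  q3 
   q4   q4  q4 
(> = start, * = accepting)

start=q0 accept=q3 q0-0->q1 q0-1->q4 q1-0->q4 q1-1->q2 q2-0->q4 q2-1->q3 q3-0->q3 q3-1->q3 q4-0->q4 q4-1->q4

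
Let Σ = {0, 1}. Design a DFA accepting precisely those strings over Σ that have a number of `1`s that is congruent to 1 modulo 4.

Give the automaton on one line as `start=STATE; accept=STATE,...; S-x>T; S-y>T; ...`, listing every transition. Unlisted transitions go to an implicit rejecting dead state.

Keep the running count of `1`s modulo 4: each `1` advances along the cycle S0 → S1 → S2 → S3 → S0 while other symbols loop. Accept at S1.
        0   1  
>  S0   S0  S1 
 * S1   S1  S2 
   S2   S2  S3 
   S3   S3  S0 
(> = start, * = accepting)

start=S0; accept=S1; S0-0>S0; S0-1>S1; S1-0>S1; S1-1>S2; S2-0>S2; S2-1>S3; S3-0>S3; S3-1>S0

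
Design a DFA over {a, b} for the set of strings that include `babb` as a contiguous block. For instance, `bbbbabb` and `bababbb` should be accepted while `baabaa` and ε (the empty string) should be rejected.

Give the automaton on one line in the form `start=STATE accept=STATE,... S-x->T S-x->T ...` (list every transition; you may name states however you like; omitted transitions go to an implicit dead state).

Track how much of `babb` has been matched so far: state s0 is no progress, s4 is the absorbing accept state reached once `babb` has occurred. Intermediate states record partial matches; on a mismatch, fall back to the longest reusable overlap.
5 states suffice.
        a   b  
>  s0   s0  s1 
   s1   s2  s1 
   s2   s0  s3 
   s3   s2  s4 
 * s4   s4  s4 
(> = start, * = accepting)

start=s0 accept=s4 s0-a->s0 s0-b->s1 s1-a->s2 s1-b->s1 s2-a->s0 s2-b->s3 s3-a->s2 s3-b->s4 s4-a->s4 s4-b->s4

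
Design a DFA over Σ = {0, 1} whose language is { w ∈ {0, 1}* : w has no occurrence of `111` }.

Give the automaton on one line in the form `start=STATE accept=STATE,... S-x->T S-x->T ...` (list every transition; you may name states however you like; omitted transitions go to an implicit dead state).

Track partial matches of the forbidden pattern `111`. State D is a dead state reached once `111` has occurred; every other state accepts. A means no part of `111` is currently matched.
A 4-state machine:
       0  1 
>* A   A  B 
 * B   A  C 
 * C   A  D 
   D   D  D 
(> = start, * = accepting)

start=A accept=A,B,C A-0->A A-1->B B-0->A B-1->C C-0->A C-1->D D-0->D D-1->D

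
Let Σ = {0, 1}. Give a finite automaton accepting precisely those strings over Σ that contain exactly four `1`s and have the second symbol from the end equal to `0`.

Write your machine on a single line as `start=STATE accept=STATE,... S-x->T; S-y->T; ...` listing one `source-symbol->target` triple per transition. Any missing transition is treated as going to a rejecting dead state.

Build one automaton per condition and run them in lockstep. One (6 states) tracks the count of `1`s, saturating at 5; the other (7 states) tracks the last 2 symbols read. Each combined state is a pair, one component from each; accept when both components accept.
A 23-state machine:
          0    1  
>  S0     S1   S2 
   S1     S3   S4 
   S2     S5   S6 
   S3     S3   S4 
   S4     S5   S6 
   S5     S7   S8 
   S6     S9  S10 
   S7     S7   S8 
   S8     S9  S10 
   S9    S11  S12 
   S10   S13  S14 
   S11   S11  S12 
   S12   S13  S14 
   S13   S15  S16 
   S14   S17  S18 
   S15   S15  S16 
 * S16   S17  S18 
   S17   S19  S20 
   S18   S21  S18 
 * S19   S19  S20 
   S20   S21  S18 
   S21   S22  S20 
   S22   S22  S20 
(> = start, * = accepting)

start=S0; accept=S16,S19; S0-0->S1; S0-1->S2; S1-0->S3; S1-1->S4; S2-0->S5; S2-1->S6; S3-0->S3; S3-1->S4; S4-0->S5; S4-1->S6; S5-0->S7; S5-1->S8; S6-0->S9; S6-1->S10; S7-0->S7; S7-1->S8; S8-0->S9; S8-1->S10; S9-0->S11; S9-1->S12; S10-0->S13; S10-1->S14; S11-0->S11; S11-1->S12; S12-0->S13; S12-1->S14; S13-0->S15; S13-1->S16; S14-0->S17; S14-1->S18; S15-0->S15; S15-1->S16; S16-0->S17; S16-1->S18; S17-0->S19; S17-1->S20; S18-0->S21; S18-1->S18; S19-0->S19; S19-1->S20; S20-0->S21; S20-1->S18; S21-0->S22; S21-1->S20; S22-0->S22; S22-1->S20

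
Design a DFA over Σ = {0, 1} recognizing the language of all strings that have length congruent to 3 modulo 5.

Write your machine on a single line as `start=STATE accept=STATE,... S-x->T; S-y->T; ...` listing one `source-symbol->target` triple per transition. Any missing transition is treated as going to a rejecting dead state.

Only the length mod 5 matters, so use a 5-cycle: from any state, every input symbol moves to the next state, wrapping s4 back to s0. Mark s3 accepting.
With 5 states:
        0   1  
>  s0   s1  s1 
   s1   s2  s2 
   s2   s3  s3 
 * s3   s4  s4 
   s4   s0  s0 
(> = start, * = accepting)

start=s0; accept=s3; s0-0->s1; s0-1->s1; s1-0->s2; s1-1->s2; s2-0->s3; s2-1->s3; s3-0->s4; s3-1->s4; s4-0->s0; s4-1->s0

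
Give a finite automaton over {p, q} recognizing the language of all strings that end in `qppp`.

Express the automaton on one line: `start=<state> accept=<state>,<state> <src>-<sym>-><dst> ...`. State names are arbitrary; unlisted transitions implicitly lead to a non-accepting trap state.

Let each state record the length of the longest suffix of the input read so far that is also a prefix of `qppp`. s1 means the last symbol is `q`; s2 means the last 2 symbols are `qp`; s3 means the last 3 symbols are `qpp`; s4 means the last 4 symbols are `qppp`. Accept only at s4, where the string currently ends in `qppp`.
A 5-state machine:
        p   q  
>  s0   s0  s1 
   s1   s2  s1 
   s2   s3  s1 
   s3   s4  s1 
 * s4   s0  s1 
(> = start, * = accepting)

start=s0 accept=s4 s0-p->s0 s0-q->s1 s1-p->s2 s1-q->s1 s2-p->s3 s2-q->s1 s3-p->s4 s3-q->s1 s4-p->s0 s4-q->s1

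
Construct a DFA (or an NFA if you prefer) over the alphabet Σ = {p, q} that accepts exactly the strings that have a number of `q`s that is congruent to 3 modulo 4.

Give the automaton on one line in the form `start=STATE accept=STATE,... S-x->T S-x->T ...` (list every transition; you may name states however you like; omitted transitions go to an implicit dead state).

start=S0 accept=S3 S0-p->S0 S0-q->S1 S1-p->S1 S1-q->S2 S2-p->S2 S2-q->S3 S3-p->S3 S3-q->S0

Keep the running count of `q`s modulo 4: each `q` advances along the cycle S0 → S1 → S2 → S3 → S0 while other symbols loop. Accept at S3.
4 states suffice.
        p   q  
>  S0   S0  S1 
   S1   S1  S2 
   S2   S2  S3 
 * S3   S3  S0 
(> = start, * = accepting)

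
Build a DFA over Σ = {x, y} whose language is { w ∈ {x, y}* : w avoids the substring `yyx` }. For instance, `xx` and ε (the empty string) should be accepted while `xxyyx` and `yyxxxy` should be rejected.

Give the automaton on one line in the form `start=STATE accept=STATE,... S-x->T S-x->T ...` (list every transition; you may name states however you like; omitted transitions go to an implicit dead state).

Track partial matches of the forbidden pattern `yyx`. State s3 is a dead state reached once `yyx` has occurred; every other state accepts. s0 means no part of `yyx` is currently matched.
4 states suffice.
        x   y  
>* s0   s0  s1 
 * s1   s0  s2 
 * s2   s3  s2 
   s3   s3  s3 
(> = start, * = accepting)

start=s0 accept=s0,s1,s2 s0-x->s0 s0-y->s1 s1-x->s0 s1-y->s2 s2-x->s3 s2-y->s2 s3-x->s3 s3-y->s3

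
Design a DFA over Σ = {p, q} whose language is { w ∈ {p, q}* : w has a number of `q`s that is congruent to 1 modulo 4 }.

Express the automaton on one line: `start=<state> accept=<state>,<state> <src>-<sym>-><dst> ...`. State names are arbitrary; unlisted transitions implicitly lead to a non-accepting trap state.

The only thing that matters is how many `q`s have appeared, reduced mod 4. Use one state per residue: S0 for 0, …, S3 for 3. Reading `q` moves to the next residue; anything else stays put. S1 is accepting.
        p   q  
>  S0   S0  S1 
 * S1   S1  S2 
   S2   S2  S3 
   S3   S3  S0 
(> = start, * = accepting)

start=S0 accept=S1 S0-p->S0 S0-q->S1 S1-p->S1 S1-q->S2 S2-p->S2 S2-q->S3 S3-p->S3 S3-q->S0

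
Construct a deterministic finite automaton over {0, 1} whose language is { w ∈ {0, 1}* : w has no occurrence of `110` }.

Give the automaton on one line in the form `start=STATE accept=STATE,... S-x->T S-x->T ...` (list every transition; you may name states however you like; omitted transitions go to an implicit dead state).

This is the complement of 'contains `110`'. Use the same substring-matching states — q0 through q3 holding how much of `110` has just been matched — but flip the accepting set: everything except the trap q3 accepts.
A 4-state machine:
        0   1  
>* q0   q0  q1 
 * q1   q0  q2 
 * q2   q3  q2 
   q3   q3  q3 
(> = start, * = accepting)

start=q0 accept=q0,q1,q2 q0-0->q0 q0-1->q1 q1-0->q0 q1-1->q2 q2-0->q3 q2-1->q2 q3-0->q3 q3-1->q3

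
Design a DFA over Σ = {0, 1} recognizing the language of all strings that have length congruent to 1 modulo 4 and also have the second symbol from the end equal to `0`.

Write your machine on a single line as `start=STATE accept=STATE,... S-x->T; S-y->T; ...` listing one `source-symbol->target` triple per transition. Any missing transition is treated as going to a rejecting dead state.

Build one automaton per condition and run them in lockstep. The first has 4 states tracking the input length modulo 4; the second has 7 states tracking the last 2 symbols read. A product state is a pair (one from each), accepting exactly when both do.
          0    1  
>  q0     q1   q2 
   q1     q3   q4 
   q2     q5   q6 
   q3     q7   q8 
   q4     q9  q10 
   q5     q7   q8 
   q6     q9  q10 
   q7    q11  q12 
   q8    q13  q14 
   q9    q11  q12 
   q10   q13  q14 
   q11   q15  q16 
   q12   q17  q18 
   q13   q15  q16 
   q14   q17  q18 
 * q15    q3   q4 
 * q16    q5   q6 
   q17    q3   q4 
   q18    q5   q6 
(> = start, * = accepting)

start=q0; accept=q15,q16; q0-0->q1; q0-1->q2; q1-0->q3; q1-1->q4; q2-0->q5; q2-1->q6; q3-0->q7; q3-1->q8; q4-0->q9; q4-1->q10; q5-0->q7; q5-1->q8; q6-0->q9; q6-1->q10; q7-0->q11; q7-1->q12; q8-0->q13; q8-1->q14; q9-0->q11; q9-1->q12; q10-0->q13; q10-1->q14; q11-0->q15; q11-1->q16; q12-0->q17; q12-1->q18; q13-0->q15; q13-1->q16; q14-0->q17; q14-1->q18; q15-0->q3; q15-1->q4; q16-0->q5; q16-1->q6; q17-0->q3; q17-1->q4; q18-0->q5; q18-1->q6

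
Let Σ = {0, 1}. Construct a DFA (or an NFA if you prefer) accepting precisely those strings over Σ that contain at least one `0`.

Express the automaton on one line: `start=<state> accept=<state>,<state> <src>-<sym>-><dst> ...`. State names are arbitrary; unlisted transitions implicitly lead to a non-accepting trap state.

start=S0 accept=S1,S2 S0-0->S1 S0-1->S0 S1-0->S2 S1-1->S1 S2-0->S2 S2-1->S2

Count `0`s, saturating at 2: state S0 means no `0` yet, S1 means one `0` seen, S2 means more than one. Each `0` increments (capped at S2); other symbols loop. Accept from {S1, S2}.
A 3-state machine:
        0   1  
>  S0   S1  S0 
 * S1   S2  S1 
 * S2   S2  S2 
(> = start, * = accepting)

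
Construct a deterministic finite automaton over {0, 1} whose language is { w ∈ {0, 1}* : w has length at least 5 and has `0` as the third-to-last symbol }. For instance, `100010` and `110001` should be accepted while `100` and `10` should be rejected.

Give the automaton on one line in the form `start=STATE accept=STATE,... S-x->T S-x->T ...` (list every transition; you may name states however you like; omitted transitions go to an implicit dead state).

start=q0 accept=q6,q7,q8,q9 q0-0->q1 q0-1->q1 q1-0->q2 q1-1->q2 q2-0->q3 q2-1->q2 q3-0->q4 q3-1->q5 q4-0->q6 q4-1->q7 q5-0->q8 q5-1->q9 q6-0->q6 q6-1->q7 q7-0->q8 q7-1->q9 q8-0->q4 q8-1->q5 q9-0->q3 q9-1->q2

Handle the two conditions separately and then intersect. One (7 states) tracks the input length, saturating at 6; the other (15 states) tracks the last 3 symbols read. Each combined state is a pair, one component from each; accept when both components accept. After merging equivalent states the machine shrinks.
With 10 states:
        0   1  
>  q0   q1  q1 
   q1   q2  q2 
   q2   q3  q2 
   q3   q4  q5 
   q4   q6  q7 
   q5   q8  q9 
 * q6   q6  q7 
 * q7   q8  q9 
 * q8   q4  q5 
 * q9   q3  q2 
(> = start, * = accepting)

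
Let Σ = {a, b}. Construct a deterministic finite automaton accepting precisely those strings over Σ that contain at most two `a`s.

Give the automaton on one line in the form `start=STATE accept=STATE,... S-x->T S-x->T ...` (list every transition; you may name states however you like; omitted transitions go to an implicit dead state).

Count `a`s, saturating at 3: states s0 through s2 mean 0 through 2 `a`s seen; s3 means more than 2. Each `a` increments (capped at s3); other symbols loop. Accept from {s0, s1, s2}.
4 states suffice.
        a   b  
>* s0   s1  s0 
 * s1   s2  s1 
 * s2   s3  s2 
   s3   s3  s3 
(> = start, * = accepting)

start=s0 accept=s0,s1,s2 s0-a->s1 s0-b->s0 s1-a->s2 s1-b->s1 s2-a->s3 s2-b->s2 s3-a->s3 s3-b->s3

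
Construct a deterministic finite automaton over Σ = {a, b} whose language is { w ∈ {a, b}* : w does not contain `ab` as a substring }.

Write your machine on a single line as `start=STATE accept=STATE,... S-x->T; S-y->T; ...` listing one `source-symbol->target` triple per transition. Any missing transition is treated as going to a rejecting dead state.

start=q0; accept=q0,q1; q0-a->q1; q0-b->q0; q1-a->q1; q1-b->q2; q2-a->q2; q2-b->q2

This is the complement of 'contains `ab`'. Use the same substring-matching states — q0 through q2 holding how much of `ab` has just been matched — but flip the accepting set: everything except the trap q2 accepts.
        a   b  
>* q0   q1  q0 
 * q1   q1  q2 
   q2   q2  q2 
(> = start, * = accepting)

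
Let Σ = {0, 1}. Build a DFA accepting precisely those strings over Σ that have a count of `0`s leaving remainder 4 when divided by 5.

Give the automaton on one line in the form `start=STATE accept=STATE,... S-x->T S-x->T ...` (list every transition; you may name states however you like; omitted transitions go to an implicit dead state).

start=q0 accept=q4 q0-0->q1 q0-1->q0 q1-0->q2 q1-1->q1 q2-0->q3 q2-1->q2 q3-0->q4 q3-1->q3 q4-0->q0 q4-1->q4

The only thing that matters is how many `0`s have appeared, reduced mod 5. Use one state per residue: q0 for 0, …, q4 for 4. Reading `0` moves to the next residue; anything else stays put. q4 is accepting.
With 5 states:
        0   1  
>  q0   q1  q0 
   q1   q2  q1 
   q2   q3  q2 
   q3   q4  q3 
 * q4   q0  q4 
(> = start, * = accepting)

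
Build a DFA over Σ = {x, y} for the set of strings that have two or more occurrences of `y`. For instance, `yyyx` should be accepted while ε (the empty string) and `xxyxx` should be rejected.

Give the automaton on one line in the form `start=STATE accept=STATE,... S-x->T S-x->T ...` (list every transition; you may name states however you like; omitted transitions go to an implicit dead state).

Count `y`s, saturating at 3: states s0 through s2 mean 0 through 2 `y`s seen; s3 means more than 2. Each `y` increments (capped at s3); other symbols loop. Accept from {s2, s3}.
A 4-state machine:
        x   y  
>  s0   s0  s1 
   s1   s1  s2 
 * s2   s2  s3 
 * s3   s3  s3 
(> = start, * = accepting)

start=s0 accept=s2,s3 s0-x->s0 s0-y->s1 s1-x->s1 s1-y->s2 s2-x->s2 s2-y->s3 s3-x->s3 s3-y->s3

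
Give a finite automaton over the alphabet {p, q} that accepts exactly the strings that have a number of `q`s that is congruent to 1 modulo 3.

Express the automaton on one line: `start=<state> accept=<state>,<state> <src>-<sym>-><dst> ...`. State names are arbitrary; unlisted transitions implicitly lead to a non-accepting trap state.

start=s0 accept=s1 s0-p->s0 s0-q->s1 s1-p->s1 s1-q->s2 s2-p->s2 s2-q->s0

Keep the running count of `q`s modulo 3: each `q` advances along the cycle s0 → s1 → s2 → s0 while other symbols loop. Accept at s1.
3 states suffice.
        p   q  
>  s0   s0  s1 
 * s1   s1  s2 
   s2   s2  s0 
(> = start, * = accepting)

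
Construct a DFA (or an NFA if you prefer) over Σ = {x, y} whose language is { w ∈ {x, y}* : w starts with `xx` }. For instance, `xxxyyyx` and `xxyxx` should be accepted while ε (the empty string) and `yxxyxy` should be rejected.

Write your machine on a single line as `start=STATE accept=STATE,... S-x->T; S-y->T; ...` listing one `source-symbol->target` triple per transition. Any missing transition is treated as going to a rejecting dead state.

Walk along `xx` while the input agrees: from s0 take `x` to s1, and so on. Any deviation drops to the rejecting sink s3. Once s2 is reached the prefix is confirmed and every continuation is accepted.
With 4 states:
        x   y  
>  s0   s1  s3 
   s1   s2  s3 
 * s2   s2  s2 
   s3   s3  s3 
(> = start, * = accepting)

start=s0; accept=s2; s0-x->s1; s0-y->s3; s1-x->s2; s1-y->s3; s2-x->s2; s2-y->s2; s3-x->s3; s3-y->s3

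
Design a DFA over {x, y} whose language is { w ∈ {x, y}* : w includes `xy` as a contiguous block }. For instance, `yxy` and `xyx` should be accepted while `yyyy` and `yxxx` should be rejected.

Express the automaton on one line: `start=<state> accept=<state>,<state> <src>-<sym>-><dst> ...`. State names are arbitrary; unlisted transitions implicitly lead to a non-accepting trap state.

States q0..q1 record the length of the longest prefix of `xy` that matches the current input suffix. Reaching q2 means `xy` has been seen, and we stay there forever. Accept from q2.
A 3-state machine:
        x   y  
>  q0   q1  q0 
   q1   q1  q2 
 * q2   q2  q2 
(> = start, * = accepting)

start=q0 accept=q2 q0-x->q1 q0-y->q0 q1-x->q1 q1-y->q2 q2-x->q2 q2-y->q2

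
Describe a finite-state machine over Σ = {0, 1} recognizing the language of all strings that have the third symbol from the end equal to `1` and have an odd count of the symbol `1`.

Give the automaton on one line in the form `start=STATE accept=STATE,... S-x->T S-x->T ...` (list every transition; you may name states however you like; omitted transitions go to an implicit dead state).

Run two small machines in parallel and take their product. The first has 15 states tracking the last 3 symbols read; the second has 2 states tracking the count of `1`s modulo 2. A product state is a pair (one from each), accepting exactly when both do.
23 states suffice.
          0    1  
>  q0     q1   q2 
   q1     q3   q4 
   q2     q5   q6 
   q3     q7   q8 
   q4     q9  q10 
   q5    q11  q12 
   q6    q13  q14 
   q7     q7   q8 
   q8     q9  q10 
   q9    q11  q12 
   q10   q13  q14 
 * q11   q15  q16 
   q12   q17  q18 
   q13   q19  q20 
 * q14   q21  q22 
   q15   q15  q16 
   q16   q17  q18 
   q17   q19  q20 
   q18   q21  q22 
   q19    q7   q8 
 * q20    q9  q10 
 * q21   q11  q12 
   q22   q13  q14 
(> = start, * = accepting)

start=q0 accept=q11,q14,q20,q21 q0-0->q1 q0-1->q2 q1-0->q3 q1-1->q4 q2-0->q5 q2-1->q6 q3-0->q7 q3-1->q8 q4-0->q9 q4-1->q10 q5-0->q11 q5-1->q12 q6-0->q13 q6-1->q14 q7-0->q7 q7-1->q8 q8-0->q9 q8-1->q10 q9-0->q11 q9-1->q12 q10-0->q13 q10-1->q14 q11-0->q15 q11-1->q16 q12-0->q17 q12-1->q18 q13-0->q19 q13-1->q20 q14-0->q21 q14-1->q22 q15-0->q15 q15-1->q16 q16-0->q17 q16-1->q18 q17-0->q19 q17-1->q20 q18-0->q21 q18-1->q22 q19-0->q7 q19-1->q8 q20-0->q9 q20-1->q10 q21-0->q11 q21-1->q12 q22-0->q13 q22-1->q14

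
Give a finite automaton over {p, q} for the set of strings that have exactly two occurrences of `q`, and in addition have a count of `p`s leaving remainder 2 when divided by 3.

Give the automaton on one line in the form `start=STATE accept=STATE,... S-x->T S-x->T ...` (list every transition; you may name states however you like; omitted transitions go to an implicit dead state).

start=A accept=J A-p->B A-q->C B-p->D B-q->E C-p->E C-q->F D-p->A D-q->G E-p->G E-q->H F-p->H F-q->I G-p->C G-q->J H-p->J H-q->K I-p->K I-q->I J-p->F J-q->L K-p->L K-q->K L-p->I L-q->L

Handle the two conditions separately and then intersect. The first has 4 states tracking the count of `q`s, saturating at 3; the second has 3 states tracking the count of `p`s modulo 3. A product state is a pair (one from each), accepting exactly when both do.
12 states suffice.
       p  q 
>  A   B  C 
   B   D  E 
   C   E  F 
   D   A  G 
   E   G  H 
   F   H  I 
   G   C  J 
   H   J  K 
   I   K  I 
 * J   F  L 
   K   L  K 
   L   I  L 
(> = start, * = accepting)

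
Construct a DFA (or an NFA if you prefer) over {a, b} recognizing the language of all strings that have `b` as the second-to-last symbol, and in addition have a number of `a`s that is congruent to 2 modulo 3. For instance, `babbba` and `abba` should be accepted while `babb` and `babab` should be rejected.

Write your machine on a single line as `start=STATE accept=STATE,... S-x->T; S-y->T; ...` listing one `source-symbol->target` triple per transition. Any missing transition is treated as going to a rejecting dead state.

Run two small machines in parallel and take their product. One (7 states) tracks the last 2 symbols read; the other (3 states) tracks the count of `a`s modulo 3. Each combined state is a pair, one component from each; accept when both components accept. After merging equivalent states the machine shrinks.
        a   b  
>  q0   q1  q0 
   q1   q2  q3 
   q2   q0  q4 
   q3   q5  q3 
   q4   q0  q6 
 * q5   q0  q4 
 * q6   q0  q6 
(> = start, * = accepting)

start=q0; accept=q5,q6; q0-a->q1; q0-b->q0; q1-a->q2; q1-b->q3; q2-a->q0; q2-b->q4; q3-a->q5; q3-b->q3; q4-a->q0; q4-b->q6; q5-a->q0; q5-b->q4; q6-a->q0; q6-b->q6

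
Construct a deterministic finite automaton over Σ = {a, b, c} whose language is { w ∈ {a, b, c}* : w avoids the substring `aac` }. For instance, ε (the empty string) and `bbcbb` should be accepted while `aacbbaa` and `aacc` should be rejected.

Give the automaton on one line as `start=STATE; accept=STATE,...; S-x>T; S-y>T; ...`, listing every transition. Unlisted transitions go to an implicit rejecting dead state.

start=S0; accept=S0,S1,S2; S0-a>S1; S0-b>S0; S0-c>S0; S1-a>S2; S1-b>S0; S1-c>S0; S2-a>S2; S2-b>S0; S2-c>S3; S3-a>S3; S3-b>S3; S3-c>S3

Track partial matches of the forbidden pattern `aac`. State S3 is a dead state reached once `aac` has occurred; every other state accepts. S0 means no part of `aac` is currently matched.
4 states suffice.
        a   b   c  
>* S0   S1  S0  S0 
 * S1   S2  S0  S0 
 * S2   S2  S0  S3 
   S3   S3  S3  S3 
(> = start, * = accepting)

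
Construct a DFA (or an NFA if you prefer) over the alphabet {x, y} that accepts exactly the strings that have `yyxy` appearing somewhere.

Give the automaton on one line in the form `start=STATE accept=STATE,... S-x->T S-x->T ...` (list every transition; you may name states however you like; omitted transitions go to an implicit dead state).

start=s0 accept=s4 s0-x->s0 s0-y->s1 s1-x->s0 s1-y->s2 s2-x->s3 s2-y->s2 s3-x->s0 s3-y->s4 s4-x->s4 s4-y->s4

Track how much of `yyxy` has been matched so far: state s0 is no progress, s4 is the absorbing accept state reached once `yyxy` has occurred. Intermediate states record partial matches; on a mismatch, fall back to the longest reusable overlap.
5 states suffice.
        x   y  
>  s0   s0  s1 
   s1   s0  s2 
   s2   s3  s2 
   s3   s0  s4 
 * s4   s4  s4 
(> = start, * = accepting)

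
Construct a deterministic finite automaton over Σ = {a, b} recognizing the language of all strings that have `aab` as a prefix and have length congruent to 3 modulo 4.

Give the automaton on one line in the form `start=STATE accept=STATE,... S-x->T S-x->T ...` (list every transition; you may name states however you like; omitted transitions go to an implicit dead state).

start=s0 accept=s4 s0-a->s1 s0-b->s2 s1-a->s3 s1-b->s2 s2-a->s2 s2-b->s2 s3-a->s2 s3-b->s4 s4-a->s5 s4-b->s5 s5-a->s6 s5-b->s6 s6-a->s7 s6-b->s7 s7-a->s4 s7-b->s4

Handle the two conditions separately and then intersect. One (5 states) tracks whether the input so far still matches the prefix `aab`; the other (4 states) tracks the input length modulo 4. Each combined state is a pair, one component from each; accept when both components accept. Minimizing collapses redundant product states.
With 8 states:
        a   b  
>  s0   s1  s2 
   s1   s3  s2 
   s2   s2  s2 
   s3   s2  s4 
 * s4   s5  s5 
   s5   s6  s6 
   s6   s7  s7 
   s7   s4  s4 
(> = start, * = accepting)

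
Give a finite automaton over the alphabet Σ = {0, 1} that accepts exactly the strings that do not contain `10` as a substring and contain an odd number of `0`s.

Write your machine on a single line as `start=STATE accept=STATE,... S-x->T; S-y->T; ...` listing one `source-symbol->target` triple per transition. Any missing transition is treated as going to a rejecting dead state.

Build one automaton per condition and run them in lockstep. The first has 3 states tracking partial matches of the forbidden pattern `10`; the second has 2 states tracking the count of `0`s modulo 2. A product state is a pair (one from each), accepting exactly when both do. After merging equivalent states the machine shrinks.
With 4 states:
       0  1 
>  A   B  C 
 * B   A  D 
   C   C  C 
 * D   C  D 
(> = start, * = accepting)

start=A; accept=B,D; A-0->B; A-1->C; B-0->A; B-1->D; C-0->C; C-1->C; D-0->C; D-1->D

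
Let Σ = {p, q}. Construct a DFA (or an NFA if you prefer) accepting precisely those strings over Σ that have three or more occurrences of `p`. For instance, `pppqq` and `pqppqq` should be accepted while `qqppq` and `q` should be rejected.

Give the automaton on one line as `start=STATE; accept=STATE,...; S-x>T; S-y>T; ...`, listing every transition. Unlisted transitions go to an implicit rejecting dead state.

Count `p`s, saturating at 4: states A through D mean 0 through 3 `p`s seen; E means more than 3. Each `p` increments (capped at E); other symbols loop. Accept from {D, E}.
       p  q 
>  A   B  A 
   B   C  B 
   C   D  C 
 * D   E  D 
 * E   E  E 
(> = start, * = accepting)

start=A; accept=D,E; A-p>B; A-q>A; B-p>C; B-q>B; C-p>D; C-q>C; D-p>E; D-q>D; E-p>E; E-q>E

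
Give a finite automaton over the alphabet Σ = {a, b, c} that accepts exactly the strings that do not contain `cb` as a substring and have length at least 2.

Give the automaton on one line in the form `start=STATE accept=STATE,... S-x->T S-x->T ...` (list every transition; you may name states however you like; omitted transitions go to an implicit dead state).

start=q0 accept=q3,q4 q0-a->q1 q0-b->q1 q0-c->q2 q1-a->q3 q1-b->q3 q1-c->q4 q2-a->q3 q2-b->q5 q2-c->q4 q3-a->q3 q3-b->q3 q3-c->q4 q4-a->q3 q4-b->q5 q4-c->q4 q5-a->q5 q5-b->q5 q5-c->q5

Run two small machines in parallel and take their product. The first has 3 states tracking partial matches of the forbidden pattern `cb`; the second has 4 states tracking the input length, saturating at 3. A product state is a pair (one from each), accepting exactly when both do. Equivalent product states are then merged.
A 6-state machine:
        a   b   c  
>  q0   q1  q1  q2 
   q1   q3  q3  q4 
   q2   q3  q5  q4 
 * q3   q3  q3  q4 
 * q4   q3  q5  q4 
   q5   q5  q5  q5 
(> = start, * = accepting)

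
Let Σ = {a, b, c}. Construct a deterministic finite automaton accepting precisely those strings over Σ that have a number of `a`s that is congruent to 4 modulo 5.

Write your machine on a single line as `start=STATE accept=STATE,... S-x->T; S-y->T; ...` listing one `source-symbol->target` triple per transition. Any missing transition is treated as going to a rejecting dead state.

The only thing that matters is how many `a`s have appeared, reduced mod 5. Use one state per residue: q0 for 0, …, q4 for 4. Reading `a` moves to the next residue; anything else stays put. q4 is accepting.
5 states suffice.
        a   b   c  
>  q0   q1  q0  q0 
   q1   q2  q1  q1 
   q2   q3  q2  q2 
   q3   q4  q3  q3 
 * q4   q0  q4  q4 
(> = start, * = accepting)

start=q0; accept=q4; q0-a->q1; q0-b->q0; q0-c->q0; q1-a->q2; q1-b->q1; q1-c->q1; q2-a->q3; q2-b->q2; q2-c->q2; q3-a->q4; q3-b->q3; q3-c->q3; q4-a->q0; q4-b->q4; q4-c->q4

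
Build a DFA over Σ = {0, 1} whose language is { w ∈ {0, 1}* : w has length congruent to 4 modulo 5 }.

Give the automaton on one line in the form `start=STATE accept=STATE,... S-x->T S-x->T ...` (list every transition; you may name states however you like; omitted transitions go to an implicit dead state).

start=q0 accept=q4 q0-0->q1 q0-1->q1 q1-0->q2 q1-1->q2 q2-0->q3 q2-1->q3 q3-0->q4 q3-1->q4 q4-0->q0 q4-1->q0

Only the length mod 5 matters, so use a 5-cycle: from any state, every input symbol moves to the next state, wrapping q4 back to q0. Mark q4 accepting.
5 states suffice.
        0   1  
>  q0   q1  q1 
   q1   q2  q2 
   q2   q3  q3 
   q3   q4  q4 
 * q4   q0  q0 
(> = start, * = accepting)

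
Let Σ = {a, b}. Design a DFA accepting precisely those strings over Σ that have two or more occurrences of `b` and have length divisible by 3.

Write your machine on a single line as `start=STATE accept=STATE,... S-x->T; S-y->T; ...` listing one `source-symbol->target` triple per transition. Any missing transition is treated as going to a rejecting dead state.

Build one automaton per condition and run them in lockstep. One (4 states) tracks the count of `b`s, saturating at 3; the other (3 states) tracks the input length modulo 3. Each combined state is a pair, one component from each; accept when both components accept. After merging equivalent states the machine shrinks.
A 9-state machine:
        a   b  
>  S0   S1  S2 
   S1   S3  S4 
   S2   S4  S5 
   S3   S0  S6 
   S4   S6  S7 
   S5   S7  S7 
   S6   S2  S8 
 * S7   S8  S8 
   S8   S5  S5 
(> = start, * = accepting)

start=S0; accept=S7; S0-a->S1; S0-b->S2; S1-a->S3; S1-b->S4; S2-a->S4; S2-b->S5; S3-a->S0; S3-b->S6; S4-a->S6; S4-b->S7; S5-a->S7; S5-b->S7; S6-a->S2; S6-b->S8; S7-a->S8; S7-b->S8; S8-a->S5; S8-b->S5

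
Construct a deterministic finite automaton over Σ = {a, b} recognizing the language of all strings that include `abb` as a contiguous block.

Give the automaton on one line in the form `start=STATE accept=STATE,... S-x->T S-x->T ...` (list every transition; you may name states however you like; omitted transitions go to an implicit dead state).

Track how much of `abb` has been matched so far: state s0 is no progress, s3 is the absorbing accept state reached once `abb` has occurred. Intermediate states record partial matches; on a mismatch, fall back to the longest reusable overlap.
4 states suffice.
        a   b  
>  s0   s1  s0 
   s1   s1  s2 
   s2   s1  s3 
 * s3   s3  s3 
(> = start, * = accepting)

start=s0 accept=s3 s0-a->s1 s0-b->s0 s1-a->s1 s1-b->s2 s2-a->s1 s2-b->s3 s3-a->s3 s3-b->s3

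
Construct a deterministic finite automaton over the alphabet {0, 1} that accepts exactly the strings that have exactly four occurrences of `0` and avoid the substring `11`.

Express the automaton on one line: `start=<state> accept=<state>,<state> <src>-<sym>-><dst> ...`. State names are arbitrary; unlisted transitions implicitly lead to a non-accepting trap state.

Run two small machines in parallel and take their product. One (6 states) tracks the count of `0`s, saturating at 5; the other (3 states) tracks partial matches of the forbidden pattern `11`. Each combined state is a pair, one component from each; accept when both components accept. Minimizing collapses redundant product states.
          0    1  
>  q0     q1   q2 
   q1     q3   q4 
   q2     q1   q5 
   q3     q6   q7 
   q4     q3   q5 
   q5     q5   q5 
   q6     q8   q9 
   q7     q6   q5 
 * q8     q5  q10 
   q9     q8   q5 
 * q10    q5   q5 
(> = start, * = accepting)

start=q0 accept=q8,q10 q0-0->q1 q0-1->q2 q1-0->q3 q1-1->q4 q2-0->q1 q2-1->q5 q3-0->q6 q3-1->q7 q4-0->q3 q4-1->q5 q5-0->q5 q5-1->q5 q6-0->q8 q6-1->q9 q7-0->q6 q7-1->q5 q8-0->q5 q8-1->q10 q9-0->q8 q9-1->q5 q10-0->q5 q10-1->q5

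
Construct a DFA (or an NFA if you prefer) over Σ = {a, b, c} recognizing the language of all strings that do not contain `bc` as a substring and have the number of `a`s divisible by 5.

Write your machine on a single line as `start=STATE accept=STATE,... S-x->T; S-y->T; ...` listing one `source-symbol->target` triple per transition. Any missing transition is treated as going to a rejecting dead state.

Build one automaton per condition and run them in lockstep. The first has 3 states tracking partial matches of the forbidden pattern `bc`; the second has 5 states tracking the count of `a`s modulo 5. A product state is a pair (one from each), accepting exactly when both do. After merging equivalent states the machine shrinks.
11 states suffice.
          a    b    c  
>* q0     q1   q2   q0 
   q1     q3   q4   q1 
 * q2     q1   q2   q5 
   q3     q6   q7   q3 
   q4     q3   q4   q5 
   q5     q5   q5   q5 
   q6     q8   q9   q6 
   q7     q6   q7   q5 
   q8     q0  q10   q8 
   q9     q8   q9   q5 
   q10    q0  q10   q5 
(> = start, * = accepting)

start=q0; accept=q0,q2; q0-a->q1; q0-b->q2; q0-c->q0; q1-a->q3; q1-b->q4; q1-c->q1; q2-a->q1; q2-b->q2; q2-c->q5; q3-a->q6; q3-b->q7; q3-c->q3; q4-a->q3; q4-b->q4; q4-c->q5; q5-a->q5; q5-b->q5; q5-c->q5; q6-a->q8; q6-b->q9; q6-c->q6; q7-a->q6; q7-b->q7; q7-c->q5; q8-a->q0; q8-b->q10; q8-c->q8; q9-a->q8; q9-b->q9; q9-c->q5; q10-a->q0; q10-b->q10; q10-c->q5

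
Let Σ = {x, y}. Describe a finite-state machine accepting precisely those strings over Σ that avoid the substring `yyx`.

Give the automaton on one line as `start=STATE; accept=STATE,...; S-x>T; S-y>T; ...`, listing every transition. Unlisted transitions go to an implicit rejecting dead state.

start=s0; accept=s0,s1,s2; s0-x>s0; s0-y>s1; s1-x>s0; s1-y>s2; s2-x>s3; s2-y>s2; s3-x>s3; s3-y>s3

Track partial matches of the forbidden pattern `yyx`. State s3 is a dead state reached once `yyx` has occurred; every other state accepts. s0 means no part of `yyx` is currently matched.
        x   y  
>* s0   s0  s1 
 * s1   s0  s2 
 * s2   s3  s2 
   s3   s3  s3 
(> = start, * = accepting)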